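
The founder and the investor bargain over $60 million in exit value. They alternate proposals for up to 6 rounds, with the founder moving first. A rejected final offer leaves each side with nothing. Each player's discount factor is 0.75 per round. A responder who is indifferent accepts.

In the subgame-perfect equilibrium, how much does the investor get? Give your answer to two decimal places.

31.82

Round 6 (the investor proposes): rejection yields 0 for the founder; the investor offers 0 and keeps 60.
Round 5 (the founder proposes): the investor can get 60 next round, worth 0.75 × 60 = 45 now; the founder offers that and keeps 15.
Round 4 (the investor proposes): the founder can get 15 next round, worth 0.75 × 15 = 11.25 now; the investor offers that and keeps 48.75.
Round 3 (the founder proposes): the investor can get 48.75 next round, worth 0.75 × 48.75 = 36.5625 now; the founder offers that and keeps 23.4375.
Round 2 (the investor proposes): the founder can get 23.4375 next round, worth 0.75 × 23.4375 = 17.578125 now; the investor offers that and keeps 42.421875.
Round 1 (the founder proposes): the investor can get 42.421875 next round, worth 0.75 × 42.421875 = 31.81640625 now. The founder offers 31.81640625 and keeps 60 − 31.81640625 = 28.18359375.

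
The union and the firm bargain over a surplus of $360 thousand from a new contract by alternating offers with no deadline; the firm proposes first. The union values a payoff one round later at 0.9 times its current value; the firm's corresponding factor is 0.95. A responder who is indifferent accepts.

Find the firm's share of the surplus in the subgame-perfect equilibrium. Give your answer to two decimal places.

Let x be the firm's share when the firm proposes and y be the union's share when the union proposes.
The union accepts iff offered ≥ 0.9·y, so x = 360 − 0.9y. Symmetrically y = 360 − 0.95x.
Substituting: x = 360 − 0.9(360 − 0.95x), giving x(1 − 0.95·0.9) = 360(1 − 0.9).
So x = 360 × 0.1 / 0.145 ≈ 248.2759, and the union receives 360 − x ≈ 111.7241.

248.28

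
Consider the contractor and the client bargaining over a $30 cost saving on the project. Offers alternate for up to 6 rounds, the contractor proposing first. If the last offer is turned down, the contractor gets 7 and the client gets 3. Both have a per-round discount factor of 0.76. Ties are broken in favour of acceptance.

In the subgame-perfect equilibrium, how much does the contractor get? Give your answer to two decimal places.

Round 6 (the client proposes): the contractor gets 7 if talks fail, so the client offers 7 and keeps 23.
Round 5 (the contractor proposes): the client can get 23 next round, worth 0.76 × 23 = 17.48 now, so the contractor offers 17.48, keeping 12.52.
Round 4 (the client proposes): the contractor can get 12.52 next round, worth 0.76 × 12.52 = 9.5152 now; the client offers that and keeps 20.4848.
Round 3 (the contractor proposes): the client can get 20.4848 next round, worth 0.76 × 20.4848 = 15.568448 now. The contractor offers 15.568448 and keeps 30 − 15.568448 = 14.431552.
Round 2 (the client proposes): the contractor can get 14.431552 next round, worth 0.76 × 14.431552 = 10.96797952 now; the client offers that and keeps 19.03202048.
Round 1 (the contractor proposes): the client can get 19.03202048 next round, worth 0.76 × 19.03202048 = 14.4643355648 now. The contractor offers 14.4643355648 and keeps 30 − 14.4643355648 = 15.5356644352.

15.54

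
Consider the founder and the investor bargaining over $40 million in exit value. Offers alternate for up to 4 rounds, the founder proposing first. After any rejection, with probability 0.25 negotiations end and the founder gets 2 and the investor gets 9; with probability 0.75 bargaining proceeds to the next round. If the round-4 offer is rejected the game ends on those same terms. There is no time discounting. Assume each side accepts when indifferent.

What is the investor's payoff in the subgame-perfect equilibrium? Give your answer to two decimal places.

Round 4 (the investor proposes): the founder gets 2 if talks fail, so the investor offers 2 and keeps 38.
Round 3 (the founder proposes): rejecting gives the investor an expected 0.75 × 38 + 0.25 × 9 = 30.75, so the founder offers 30.75, keeping 9.25.
Round 2 (the investor proposes): rejecting gives the founder an expected 0.75 × 9.25 + 0.25 × 2 = 7.4375; the investor offers that and keeps 32.5625.
Round 1 (the founder proposes): rejecting gives the investor an expected 0.75 × 32.5625 + 0.25 × 9 = 26.671875. The founder offers 26.671875 and keeps 40 − 26.671875 = 13.328125.

26.67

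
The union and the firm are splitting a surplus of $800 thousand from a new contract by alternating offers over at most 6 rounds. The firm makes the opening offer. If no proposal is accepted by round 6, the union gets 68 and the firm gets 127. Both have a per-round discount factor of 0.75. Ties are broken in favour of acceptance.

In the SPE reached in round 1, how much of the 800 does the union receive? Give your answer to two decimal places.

Round 6 (the union proposes): the firm gets 127 if talks fail, so the union offers 127 and keeps 673.
Round 5 (the firm proposes): the union can get 673 next round, worth 0.75 × 673 = 504.75 now; the firm offers that and keeps 295.25.
Round 4 (the union proposes): the firm can get 295.25 next round, worth 0.75 × 295.25 = 221.4375 now; the union offers that and keeps 578.5625.
Round 3 (the firm proposes): the union can get 578.5625 next round, worth 0.75 × 578.5625 = 433.921875 now, so the firm offers 433.921875, keeping 366.078125.
Round 2 (the union proposes): the firm can get 366.078125 next round, worth 0.75 × 366.078125 = 274.55859375 now, so the union offers 274.55859375, keeping 525.44140625.
Round 1 (the firm proposes): the union can get 525.44140625 next round, worth 0.75 × 525.44140625 = 394.0810546875 now, so the firm offers 394.0810546875, keeping 405.9189453125.

394.08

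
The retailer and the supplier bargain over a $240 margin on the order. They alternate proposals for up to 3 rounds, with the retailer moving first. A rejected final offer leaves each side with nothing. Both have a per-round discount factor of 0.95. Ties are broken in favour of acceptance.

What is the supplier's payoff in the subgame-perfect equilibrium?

Round 3 (the retailer proposes): the supplier will accept anything ≥ 0, so the retailer offers 0 and keeps 240.
Round 2 (the supplier proposes): the retailer can get 240 next round, worth 0.95 × 240 = 228 now, so the supplier offers 228, keeping 12.
Round 1 (the retailer proposes): the supplier can get 12 next round, worth 0.95 × 12 = 11.4 now, so the retailer offers 11.4, keeping 228.6.

11.4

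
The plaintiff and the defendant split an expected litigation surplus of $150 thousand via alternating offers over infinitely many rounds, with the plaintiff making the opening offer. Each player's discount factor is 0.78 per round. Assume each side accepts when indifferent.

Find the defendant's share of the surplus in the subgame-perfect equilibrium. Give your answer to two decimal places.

When the plaintiff proposes, the defendant accepts any offer worth at least 0.78 times what the defendant would get by proposing next round; and vice versa.
This gives x = 150 − 0.78y and y = 150 − 0.78x, where x and y are each side's share when it proposes.
Hence (1 − 0.78·0.78)x = 150(1 − 0.78), i.e. 0.3916·x = 33.
x ≈ 84.2697; the defendant's share is 150 − x ≈ 65.7303.

65.73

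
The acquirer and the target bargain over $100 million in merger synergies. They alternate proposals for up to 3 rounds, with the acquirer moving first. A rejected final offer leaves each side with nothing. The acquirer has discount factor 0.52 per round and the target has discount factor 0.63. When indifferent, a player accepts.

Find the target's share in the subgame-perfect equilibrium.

30.24

Round 3 (the acquirer proposes): the target will accept anything ≥ 0, so the acquirer offers 0 and keeps 100.
Round 2 (the target proposes): the acquirer can get 100 next round, worth 0.52 × 100 = 52 now; the target offers that and keeps 48.
Round 1 (the acquirer proposes): the target can get 48 next round, worth 0.63 × 48 = 30.24 now; the acquirer offers that and keeps 69.76.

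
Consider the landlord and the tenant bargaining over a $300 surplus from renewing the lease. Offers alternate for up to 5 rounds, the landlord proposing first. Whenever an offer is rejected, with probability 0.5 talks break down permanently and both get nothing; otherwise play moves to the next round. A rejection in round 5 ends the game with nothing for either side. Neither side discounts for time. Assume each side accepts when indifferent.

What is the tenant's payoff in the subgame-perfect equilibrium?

93.75

Round 5 (the landlord proposes): the tenant will accept anything ≥ 0, so the landlord offers 0 and keeps 300.
Round 4 (the tenant proposes): rejecting gives the landlord an expected 0.5 × 300 = 150, so the tenant offers 150, keeping 150.
Round 3 (the landlord proposes): rejecting gives the tenant an expected 0.5 × 150 = 75; the landlord offers that and keeps 225.
Round 2 (the tenant proposes): rejecting gives the landlord an expected 0.5 × 225 = 112.5, so the tenant offers 112.5, keeping 187.5.
Round 1 (the landlord proposes): rejecting gives the tenant an expected 0.5 × 187.5 = 93.75. The landlord offers 93.75 and keeps 300 − 93.75 = 206.25.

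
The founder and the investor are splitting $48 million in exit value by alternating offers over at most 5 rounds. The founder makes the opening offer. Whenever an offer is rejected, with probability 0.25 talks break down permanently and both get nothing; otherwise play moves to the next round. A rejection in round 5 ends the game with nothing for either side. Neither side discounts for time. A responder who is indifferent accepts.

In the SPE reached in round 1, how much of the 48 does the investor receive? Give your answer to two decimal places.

14.06

Round 5 (the founder proposes): rejection yields 0 for the investor; the founder offers 0 and keeps 48.
Round 4 (the investor proposes): rejecting gives the founder an expected 0.75 × 48 = 36; the investor offers that and keeps 12.
Round 3 (the founder proposes): rejecting gives the investor an expected 0.75 × 12 = 9; the founder offers that and keeps 39.
Round 2 (the investor proposes): rejecting gives the founder an expected 0.75 × 39 = 29.25; the investor offers that and keeps 18.75.
Round 1 (the founder proposes): rejecting gives the investor an expected 0.75 × 18.75 = 14.0625, so the founder offers 14.0625, keeping 33.9375.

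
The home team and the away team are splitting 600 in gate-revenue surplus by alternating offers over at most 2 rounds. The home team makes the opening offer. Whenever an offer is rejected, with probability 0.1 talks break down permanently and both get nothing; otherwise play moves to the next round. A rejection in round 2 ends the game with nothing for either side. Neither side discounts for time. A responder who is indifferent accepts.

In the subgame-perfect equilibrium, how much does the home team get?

Round 2 (the away team proposes): rejection yields 0 for the home team; the away team offers 0 and keeps 600.
Round 1 (the home team proposes): rejecting gives the away team an expected 0.9 × 600 = 540. The home team offers 540 and keeps 600 − 540 = 60.

60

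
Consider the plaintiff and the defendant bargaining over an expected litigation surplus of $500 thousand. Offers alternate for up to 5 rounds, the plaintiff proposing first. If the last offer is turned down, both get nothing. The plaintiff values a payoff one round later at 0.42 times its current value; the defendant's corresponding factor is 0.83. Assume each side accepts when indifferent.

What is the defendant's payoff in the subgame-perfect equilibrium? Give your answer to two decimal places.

Round 5 (the plaintiff proposes): rejection yields 0 for the defendant; the plaintiff offers 0 and keeps 500.
Round 4 (the defendant proposes): the plaintiff can get 500 next round, worth 0.42 × 500 = 210 now, so the defendant offers 210, keeping 290.
Round 3 (the plaintiff proposes): the defendant can get 290 next round, worth 0.83 × 290 = 240.7 now, so the plaintiff offers 240.7, keeping 259.3.
Round 2 (the defendant proposes): the plaintiff can get 259.3 next round, worth 0.42 × 259.3 = 108.906 now, so the defendant offers 108.906, keeping 391.094.
Round 1 (the plaintiff proposes): the defendant can get 391.094 next round, worth 0.83 × 391.094 = 324.60802 now, so the plaintiff offers 324.60802, keeping 175.39198.

324.61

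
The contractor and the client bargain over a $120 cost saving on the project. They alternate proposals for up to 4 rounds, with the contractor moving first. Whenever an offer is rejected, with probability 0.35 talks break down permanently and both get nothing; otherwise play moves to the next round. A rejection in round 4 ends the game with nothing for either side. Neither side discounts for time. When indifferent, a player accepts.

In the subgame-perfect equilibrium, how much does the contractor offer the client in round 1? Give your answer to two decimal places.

60.26

Round 4 (the client proposes): the contractor will accept anything ≥ 0, so the client offers 0 and keeps 120.
Round 3 (the contractor proposes): rejecting gives the client an expected 0.65 × 120 = 78, so the contractor offers 78, keeping 42.
Round 2 (the client proposes): rejecting gives the contractor an expected 0.65 × 42 = 27.3. The client offers 27.3 and keeps 120 − 27.3 = 92.7.
Round 1 (the contractor proposes): rejecting gives the client an expected 0.65 × 92.7 = 60.255. The contractor offers 60.255 and keeps 120 − 60.255 = 59.745.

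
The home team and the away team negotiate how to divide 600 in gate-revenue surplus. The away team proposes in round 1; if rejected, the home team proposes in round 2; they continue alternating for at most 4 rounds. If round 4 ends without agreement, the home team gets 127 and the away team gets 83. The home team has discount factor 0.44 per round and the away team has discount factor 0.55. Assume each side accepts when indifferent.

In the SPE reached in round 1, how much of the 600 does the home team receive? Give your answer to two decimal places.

173.85

Round 4 (the home team proposes): the away team gets 83 if talks fail, so the home team offers 83 and keeps 517.
Round 3 (the away team proposes): the home team can get 517 next round, worth 0.44 × 517 = 227.48 now, so the away team offers 227.48, keeping 372.52.
Round 2 (the home team proposes): the away team can get 372.52 next round, worth 0.55 × 372.52 = 204.886 now; the home team offers that and keeps 395.114.
Round 1 (the away team proposes): the home team can get 395.114 next round, worth 0.44 × 395.114 = 173.85016 now, so the away team offers 173.85016, keeping 426.14984.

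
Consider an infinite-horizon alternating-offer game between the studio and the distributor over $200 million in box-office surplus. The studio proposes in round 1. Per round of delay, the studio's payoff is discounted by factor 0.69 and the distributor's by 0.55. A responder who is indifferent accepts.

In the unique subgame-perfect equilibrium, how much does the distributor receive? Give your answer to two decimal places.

In a stationary SPE each proposer offers the other exactly their discounted continuation value.
If the studio keeps x when proposing and the distributor keeps y when proposing, then x = 200 − 0.55y and y = 200 − 0.69x.
Solving: x = 200(1 − 0.55) / (1 − 0.69·0.55) = 90 / 0.6205 ≈ 145.0443.
The distributor gets 200 − 145.0443 ≈ 54.9557.

54.96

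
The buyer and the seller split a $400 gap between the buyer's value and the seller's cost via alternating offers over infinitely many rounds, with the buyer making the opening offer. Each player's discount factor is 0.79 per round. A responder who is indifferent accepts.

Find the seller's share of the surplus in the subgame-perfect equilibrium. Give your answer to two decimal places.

176.54

Let x be the buyer's share when the buyer proposes and y be the seller's share when the seller proposes.
The seller accepts iff offered ≥ 0.79·y, so x = 400 − 0.79y. Symmetrically y = 400 − 0.79x.
Substituting: x = 400 − 0.79(400 − 0.79x), giving x(1 − 0.79·0.79) = 400(1 − 0.79).
So x = 400 × 0.21 / 0.3759 ≈ 223.4637, and the seller receives 400 − x ≈ 176.5363.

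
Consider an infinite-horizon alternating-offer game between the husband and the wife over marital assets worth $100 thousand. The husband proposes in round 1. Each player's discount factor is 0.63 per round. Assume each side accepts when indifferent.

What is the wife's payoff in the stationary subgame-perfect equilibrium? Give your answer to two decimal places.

38.65

In a stationary SPE each proposer offers the other exactly their discounted continuation value.
If the husband keeps x when proposing and the wife keeps y when proposing, then x = 100 − 0.63y and y = 100 − 0.63x.
Solving: x = 100(1 − 0.63) / (1 − 0.63·0.63) = 37 / 0.6031 ≈ 61.3497.
The wife gets 100 − 61.3497 ≈ 38.6503.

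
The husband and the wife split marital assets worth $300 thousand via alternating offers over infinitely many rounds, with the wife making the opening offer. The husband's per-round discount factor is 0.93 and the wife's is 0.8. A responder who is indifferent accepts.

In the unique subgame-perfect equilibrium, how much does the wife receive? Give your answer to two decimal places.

82.03

In a stationary SPE each proposer offers the other exactly their discounted continuation value.
If the wife keeps x when proposing and the husband keeps y when proposing, then x = 300 − 0.93y and y = 300 − 0.8x.
Solving: x = 300(1 − 0.93) / (1 − 0.8·0.93) = 21 / 0.256 ≈ 82.0313.
The husband gets 300 − 82.0313 ≈ 217.9688.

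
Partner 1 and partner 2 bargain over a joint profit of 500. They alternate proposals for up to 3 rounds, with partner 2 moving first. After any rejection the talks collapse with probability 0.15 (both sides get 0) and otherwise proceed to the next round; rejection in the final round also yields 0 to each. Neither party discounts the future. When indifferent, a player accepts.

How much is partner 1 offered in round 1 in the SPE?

Round 3 (partner 2 proposes): partner 1 will accept anything ≥ 0, so partner 2 offers 0 and keeps 500.
Round 2 (partner 1 proposes): rejecting gives partner 2 an expected 0.85 × 500 = 425. Partner 1 offers 425 and keeps 500 − 425 = 75.
Round 1 (partner 2 proposes): rejecting gives partner 1 an expected 0.85 × 75 = 63.75, so partner 2 offers 63.75, keeping 436.25.

63.75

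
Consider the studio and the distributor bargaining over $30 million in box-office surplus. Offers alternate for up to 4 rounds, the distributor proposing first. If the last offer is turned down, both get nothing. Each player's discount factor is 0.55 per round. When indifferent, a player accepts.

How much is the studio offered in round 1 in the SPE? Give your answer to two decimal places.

12.42

By backward induction:
Round 4 (the studio proposes): rejection yields 0 for the distributor; the studio offers 0 and keeps 30.
Round 3 (the distributor proposes): the studio can get 30 next round, worth 0.55 × 30 = 16.5 now, so the distributor offers 16.5, keeping 13.5.
Round 2 (the studio proposes): the distributor can get 13.5 next round, worth 0.55 × 13.5 = 7.425 now; the studio offers that and keeps 22.575.
Round 1 (the distributor proposes): the studio can get 22.575 next round, worth 0.55 × 22.575 = 12.41625 now; the distributor offers that and keeps 17.58375.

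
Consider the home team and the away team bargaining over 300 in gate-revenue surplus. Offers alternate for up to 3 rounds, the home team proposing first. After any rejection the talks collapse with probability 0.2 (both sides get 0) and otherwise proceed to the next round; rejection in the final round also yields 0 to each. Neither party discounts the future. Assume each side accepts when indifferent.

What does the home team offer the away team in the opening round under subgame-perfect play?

48

Round 3 (the home team proposes): rejection yields 0 for the away team; the home team offers 0 and keeps 300.
Round 2 (the away team proposes): rejecting gives the home team an expected 0.8 × 300 = 240; the away team offers that and keeps 60.
Round 1 (the home team proposes): rejecting gives the away team an expected 0.8 × 60 = 48; the home team offers that and keeps 252.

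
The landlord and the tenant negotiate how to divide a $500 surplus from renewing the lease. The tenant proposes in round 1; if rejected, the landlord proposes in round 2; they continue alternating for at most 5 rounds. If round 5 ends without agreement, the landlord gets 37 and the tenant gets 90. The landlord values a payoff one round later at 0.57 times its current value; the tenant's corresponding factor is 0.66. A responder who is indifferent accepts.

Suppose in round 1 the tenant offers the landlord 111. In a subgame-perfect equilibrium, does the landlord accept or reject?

Reject

Work out the landlord's continuation value if the offer is rejected.
Round 5 (the tenant proposes): the landlord gets 37 if talks fail, so the tenant offers 37 and keeps 463.
Round 4 (the landlord proposes): the tenant can get 463 next round, worth 0.66 × 463 = 305.58 now. The landlord offers 305.58 and keeps 500 − 305.58 = 194.42.
Round 3 (the tenant proposes): the landlord can get 194.42 next round, worth 0.57 × 194.42 = 110.8194 now. The tenant offers 110.8194 and keeps 500 − 110.8194 = 389.1806.
Round 2 (the landlord proposes): the tenant can get 389.1806 next round, worth 0.66 × 389.1806 = 256.859196 now; the landlord offers that and keeps 243.140804.
So by rejecting in round 1, the landlord gets 243.140804 next round, worth 0.57 × 243.140804 = 138.59025828 now.
Offer 111 < 138.59025828, so the landlord rejects.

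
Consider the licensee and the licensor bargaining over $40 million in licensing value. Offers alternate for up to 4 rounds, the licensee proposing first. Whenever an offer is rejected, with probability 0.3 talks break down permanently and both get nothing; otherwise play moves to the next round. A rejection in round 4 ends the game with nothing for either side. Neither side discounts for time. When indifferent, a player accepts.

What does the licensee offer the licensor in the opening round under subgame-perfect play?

22.12

By backward induction:
Round 4 (the licensor proposes): rejection yields 0 for the licensee; the licensor offers 0 and keeps 40.
Round 3 (the licensee proposes): rejecting gives the licensor an expected 0.7 × 40 = 28, so the licensee offers 28, keeping 12.
Round 2 (the licensor proposes): rejecting gives the licensee an expected 0.7 × 12 = 8.4; the licensor offers that and keeps 31.6.
Round 1 (the licensee proposes): rejecting gives the licensor an expected 0.7 × 31.6 = 22.12; the licensee offers that and keeps 17.88.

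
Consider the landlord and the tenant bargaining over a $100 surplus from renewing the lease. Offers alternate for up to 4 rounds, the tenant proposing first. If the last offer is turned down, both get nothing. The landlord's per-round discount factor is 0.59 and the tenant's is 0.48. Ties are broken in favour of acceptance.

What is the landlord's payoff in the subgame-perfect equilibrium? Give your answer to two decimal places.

47.39

Round 4 (the landlord proposes): the tenant will accept anything ≥ 0, so the landlord offers 0 and keeps 100.
Round 3 (the tenant proposes): the landlord can get 100 next round, worth 0.59 × 100 = 59 now. The tenant offers 59 and keeps 100 − 59 = 41.
Round 2 (the landlord proposes): the tenant can get 41 next round, worth 0.48 × 41 = 19.68 now; the landlord offers that and keeps 80.32.
Round 1 (the tenant proposes): the landlord can get 80.32 next round, worth 0.59 × 80.32 = 47.3888 now, so the tenant offers 47.3888, keeping 52.6112.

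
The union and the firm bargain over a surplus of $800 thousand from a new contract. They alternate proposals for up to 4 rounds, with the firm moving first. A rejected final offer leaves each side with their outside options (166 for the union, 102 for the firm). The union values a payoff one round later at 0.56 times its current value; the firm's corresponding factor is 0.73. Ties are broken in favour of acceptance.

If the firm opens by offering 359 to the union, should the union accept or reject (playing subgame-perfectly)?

Accept

Round 4 (the union proposes): the firm gets 102 if talks fail, so the union offers 102 and keeps 698.
Round 3 (the firm proposes): the union can get 698 next round, worth 0.56 × 698 = 390.88 now. The firm offers 390.88 and keeps 800 − 390.88 = 409.12.
Round 2 (the union proposes): the firm can get 409.12 next round, worth 0.73 × 409.12 = 298.6576 now; the union offers that and keeps 501.3424.
So by rejecting in round 1, the union gets 501.3424 next round, worth 0.56 × 501.3424 = 280.751744 now.
Offer 359 ≥ 280.751744, so the union accepts.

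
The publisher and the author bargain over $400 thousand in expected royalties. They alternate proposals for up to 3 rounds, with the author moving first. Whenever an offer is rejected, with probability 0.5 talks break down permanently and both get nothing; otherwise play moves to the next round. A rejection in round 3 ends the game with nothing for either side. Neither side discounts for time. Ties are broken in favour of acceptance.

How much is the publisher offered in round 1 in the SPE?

100

By backward induction:
Round 3 (the author proposes): rejection yields 0 for the publisher; the author offers 0 and keeps 400.
Round 2 (the publisher proposes): rejecting gives the author an expected 0.5 × 400 = 200. The publisher offers 200 and keeps 400 − 200 = 200.
Round 1 (the author proposes): rejecting gives the publisher an expected 0.5 × 200 = 100, so the author offers 100, keeping 300.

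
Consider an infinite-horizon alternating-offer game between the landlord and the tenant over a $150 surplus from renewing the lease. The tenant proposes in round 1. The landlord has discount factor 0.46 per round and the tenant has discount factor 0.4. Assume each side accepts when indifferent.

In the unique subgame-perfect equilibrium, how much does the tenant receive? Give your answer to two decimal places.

When the tenant proposes, the landlord accepts any offer worth at least 0.46 times what the landlord would get by proposing next round; and vice versa.
This gives x = 150 − 0.46y and y = 150 − 0.4x, where x and y are each side's share when it proposes.
Hence (1 − 0.46·0.4)x = 150(1 − 0.46), i.e. 0.816·x = 81.
x ≈ 99.2647; the landlord's share is 150 − x ≈ 50.7353.

99.26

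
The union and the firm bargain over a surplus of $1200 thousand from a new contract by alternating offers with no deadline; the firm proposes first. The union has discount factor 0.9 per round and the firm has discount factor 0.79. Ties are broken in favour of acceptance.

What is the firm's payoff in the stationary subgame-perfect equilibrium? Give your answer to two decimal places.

When the firm proposes, the union accepts any offer worth at least 0.9 times what the union would get by proposing next round; and vice versa.
This gives x = 1200 − 0.9y and y = 1200 − 0.79x, where x and y are each side's share when it proposes.
Hence (1 − 0.9·0.79)x = 1200(1 − 0.9), i.e. 0.289·x = 120.
x ≈ 415.2249; the union's share is 1200 − x ≈ 784.7751.

415.22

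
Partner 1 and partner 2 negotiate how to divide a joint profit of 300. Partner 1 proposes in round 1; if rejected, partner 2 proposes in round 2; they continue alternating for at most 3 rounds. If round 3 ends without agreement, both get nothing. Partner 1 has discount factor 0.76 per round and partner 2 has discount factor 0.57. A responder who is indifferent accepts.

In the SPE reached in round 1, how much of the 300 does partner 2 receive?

By backward induction:
Round 3 (partner 1 proposes): partner 2 will accept anything ≥ 0, so partner 1 offers 0 and keeps 300.
Round 2 (partner 2 proposes): partner 1 can get 300 next round, worth 0.76 × 300 = 228 now; partner 2 offers that and keeps 72.
Round 1 (partner 1 proposes): partner 2 can get 72 next round, worth 0.57 × 72 = 41.04 now; partner 1 offers that and keeps 258.96.

41.04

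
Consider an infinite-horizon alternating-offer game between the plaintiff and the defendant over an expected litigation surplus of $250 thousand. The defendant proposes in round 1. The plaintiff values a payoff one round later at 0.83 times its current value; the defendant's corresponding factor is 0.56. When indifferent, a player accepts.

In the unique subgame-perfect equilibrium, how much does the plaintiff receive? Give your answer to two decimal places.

When the defendant proposes, the plaintiff accepts any offer worth at least 0.83 times what the plaintiff would get by proposing next round; and vice versa.
This gives x = 250 − 0.83y and y = 250 − 0.56x, where x and y are each side's share when it proposes.
Hence (1 − 0.83·0.56)x = 250(1 − 0.83), i.e. 0.5352·x = 42.5.
x ≈ 79.4096; the plaintiff's share is 250 − x ≈ 170.5904.

170.59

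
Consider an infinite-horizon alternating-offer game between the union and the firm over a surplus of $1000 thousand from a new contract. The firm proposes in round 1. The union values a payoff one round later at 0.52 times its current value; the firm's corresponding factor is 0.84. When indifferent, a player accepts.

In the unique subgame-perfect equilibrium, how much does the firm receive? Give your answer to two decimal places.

852.27

In a stationary SPE each proposer offers the other exactly their discounted continuation value.
If the firm keeps x when proposing and the union keeps y when proposing, then x = 1000 − 0.52y and y = 1000 − 0.84x.
Solving: x = 1000(1 − 0.52) / (1 − 0.84·0.52) = 480 / 0.5632 ≈ 852.2727.
The union gets 1000 − 852.2727 ≈ 147.7273.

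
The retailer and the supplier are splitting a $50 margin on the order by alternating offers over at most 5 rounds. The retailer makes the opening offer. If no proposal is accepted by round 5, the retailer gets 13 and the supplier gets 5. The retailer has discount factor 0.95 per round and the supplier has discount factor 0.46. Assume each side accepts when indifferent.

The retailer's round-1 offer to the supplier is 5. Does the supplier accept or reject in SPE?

Work out the supplier's continuation value if the offer is rejected.
Round 5 (the retailer proposes): the supplier gets 5 if talks fail, so the retailer offers 5 and keeps 45.
Round 4 (the supplier proposes): the retailer can get 45 next round, worth 0.95 × 45 = 42.75 now; the supplier offers that and keeps 7.25.
Round 3 (the retailer proposes): the supplier can get 7.25 next round, worth 0.46 × 7.25 = 3.335 now, so the retailer offers 3.335, keeping 46.665.
Round 2 (the supplier proposes): the retailer can get 46.665 next round, worth 0.95 × 46.665 = 44.33175 now, so the supplier offers 44.33175, keeping 5.66825.
So by rejecting in round 1, the supplier gets 5.66825 next round, worth 0.46 × 5.66825 = 2.607395 now.
Offer 5 ≥ 2.607395, so the supplier accepts.

Accept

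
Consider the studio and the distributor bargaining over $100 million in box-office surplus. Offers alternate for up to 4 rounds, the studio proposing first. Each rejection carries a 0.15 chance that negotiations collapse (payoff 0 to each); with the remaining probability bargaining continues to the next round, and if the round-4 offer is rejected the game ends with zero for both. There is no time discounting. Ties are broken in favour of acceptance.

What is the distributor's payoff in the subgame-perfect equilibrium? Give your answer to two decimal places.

Round 4 (the distributor proposes): rejection yields 0 for the studio; the distributor offers 0 and keeps 100.
Round 3 (the studio proposes): rejecting gives the distributor an expected 0.85 × 100 = 85; the studio offers that and keeps 15.
Round 2 (the distributor proposes): rejecting gives the studio an expected 0.85 × 15 = 12.75. The distributor offers 12.75 and keeps 100 − 12.75 = 87.25.
Round 1 (the studio proposes): rejecting gives the distributor an expected 0.85 × 87.25 = 74.1625, so the studio offers 74.1625, keeping 25.8375.

74.16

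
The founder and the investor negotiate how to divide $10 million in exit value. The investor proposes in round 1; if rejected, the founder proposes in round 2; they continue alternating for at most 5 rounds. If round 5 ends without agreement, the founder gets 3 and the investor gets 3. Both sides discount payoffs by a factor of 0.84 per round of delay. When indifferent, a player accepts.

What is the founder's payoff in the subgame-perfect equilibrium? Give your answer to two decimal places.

Round 5 (the investor proposes): the founder gets 3 if talks fail, so the investor offers 3 and keeps 7.
Round 4 (the founder proposes): the investor can get 7 next round, worth 0.84 × 7 = 5.88 now. The founder offers 5.88 and keeps 10 − 5.88 = 4.12.
Round 3 (the investor proposes): the founder can get 4.12 next round, worth 0.84 × 4.12 = 3.4608 now; the investor offers that and keeps 6.5392.
Round 2 (the founder proposes): the investor can get 6.5392 next round, worth 0.84 × 6.5392 = 5.492928 now, so the founder offers 5.492928, keeping 4.507072.
Round 1 (the investor proposes): the founder can get 4.507072 next round, worth 0.84 × 4.507072 = 3.78594048 now; the investor offers that and keeps 6.21405952.

3.79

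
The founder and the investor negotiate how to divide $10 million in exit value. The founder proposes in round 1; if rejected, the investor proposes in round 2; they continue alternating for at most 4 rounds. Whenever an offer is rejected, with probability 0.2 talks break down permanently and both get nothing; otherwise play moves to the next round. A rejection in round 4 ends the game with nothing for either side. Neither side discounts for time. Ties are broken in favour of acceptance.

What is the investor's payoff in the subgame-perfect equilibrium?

6.72

Round 4 (the investor proposes): the founder will accept anything ≥ 0, so the investor offers 0 and keeps 10.
Round 3 (the founder proposes): rejecting gives the investor an expected 0.8 × 10 = 8; the founder offers that and keeps 2.
Round 2 (the investor proposes): rejecting gives the founder an expected 0.8 × 2 = 1.6. The investor offers 1.6 and keeps 10 − 1.6 = 8.4.
Round 1 (the founder proposes): rejecting gives the investor an expected 0.8 × 8.4 = 6.72. The founder offers 6.72 and keeps 10 − 6.72 = 3.28.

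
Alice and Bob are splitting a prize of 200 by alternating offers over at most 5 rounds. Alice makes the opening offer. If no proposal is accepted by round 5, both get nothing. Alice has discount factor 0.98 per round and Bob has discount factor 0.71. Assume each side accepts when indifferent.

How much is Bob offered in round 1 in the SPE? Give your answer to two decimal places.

4.82

Round 5 (Alice proposes): rejection yields 0 for Bob; Alice offers 0 and keeps 200.
Round 4 (Bob proposes): Alice can get 200 next round, worth 0.98 × 200 = 196 now. Bob offers 196 and keeps 200 − 196 = 4.
Round 3 (Alice proposes): Bob can get 4 next round, worth 0.71 × 4 = 2.84 now, so Alice offers 2.84, keeping 197.16.
Round 2 (Bob proposes): Alice can get 197.16 next round, worth 0.98 × 197.16 = 193.2168 now. Bob offers 193.2168 and keeps 200 − 193.2168 = 6.7832.
Round 1 (Alice proposes): Bob can get 6.7832 next round, worth 0.71 × 6.7832 = 4.816072 now, so Alice offers 4.816072, keeping 195.183928.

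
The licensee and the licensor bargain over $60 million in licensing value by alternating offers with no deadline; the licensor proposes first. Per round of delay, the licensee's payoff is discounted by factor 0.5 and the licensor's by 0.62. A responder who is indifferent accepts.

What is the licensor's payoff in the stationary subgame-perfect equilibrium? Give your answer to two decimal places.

In a stationary SPE each proposer offers the other exactly their discounted continuation value.
If the licensor keeps x when proposing and the licensee keeps y when proposing, then x = 60 − 0.5y and y = 60 − 0.62x.
Solving: x = 60(1 − 0.5) / (1 − 0.62·0.5) = 30 / 0.69 ≈ 43.4783.
The licensee gets 60 − 43.4783 ≈ 16.5217.

43.48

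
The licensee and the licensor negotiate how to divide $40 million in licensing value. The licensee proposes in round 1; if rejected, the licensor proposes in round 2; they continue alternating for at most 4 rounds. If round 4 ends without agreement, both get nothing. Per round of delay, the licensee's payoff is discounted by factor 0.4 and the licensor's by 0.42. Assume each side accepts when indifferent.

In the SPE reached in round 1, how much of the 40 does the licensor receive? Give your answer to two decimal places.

Round 4 (the licensor proposes): rejection yields 0 for the licensee; the licensor offers 0 and keeps 40.
Round 3 (the licensee proposes): the licensor can get 40 next round, worth 0.42 × 40 = 16.8 now; the licensee offers that and keeps 23.2.
Round 2 (the licensor proposes): the licensee can get 23.2 next round, worth 0.4 × 23.2 = 9.28 now. The licensor offers 9.28 and keeps 40 − 9.28 = 30.72.
Round 1 (the licensee proposes): the licensor can get 30.72 next round, worth 0.42 × 30.72 = 12.9024 now; the licensee offers that and keeps 27.0976.

12.90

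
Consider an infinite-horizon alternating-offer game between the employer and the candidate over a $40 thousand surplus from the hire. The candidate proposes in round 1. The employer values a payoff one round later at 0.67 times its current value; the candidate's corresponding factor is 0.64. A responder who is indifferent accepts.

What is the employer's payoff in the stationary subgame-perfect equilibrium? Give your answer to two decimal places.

When the candidate proposes, the employer accepts any offer worth at least 0.67 times what the employer would get by proposing next round; and vice versa.
This gives x = 40 − 0.67y and y = 40 − 0.64x, where x and y are each side's share when it proposes.
Hence (1 − 0.67·0.64)x = 40(1 − 0.67), i.e. 0.5712·x = 13.2.
x ≈ 23.1092; the employer's share is 40 − x ≈ 16.8908.

16.89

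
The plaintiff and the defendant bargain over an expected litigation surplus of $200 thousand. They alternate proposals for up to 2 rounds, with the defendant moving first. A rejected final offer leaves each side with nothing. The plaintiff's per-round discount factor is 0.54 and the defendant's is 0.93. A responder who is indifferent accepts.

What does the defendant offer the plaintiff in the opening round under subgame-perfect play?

Round 2 (the plaintiff proposes): the defendant will accept anything ≥ 0, so the plaintiff offers 0 and keeps 200.
Round 1 (the defendant proposes): the plaintiff can get 200 next round, worth 0.54 × 200 = 108 now, so the defendant offers 108, keeping 92.

108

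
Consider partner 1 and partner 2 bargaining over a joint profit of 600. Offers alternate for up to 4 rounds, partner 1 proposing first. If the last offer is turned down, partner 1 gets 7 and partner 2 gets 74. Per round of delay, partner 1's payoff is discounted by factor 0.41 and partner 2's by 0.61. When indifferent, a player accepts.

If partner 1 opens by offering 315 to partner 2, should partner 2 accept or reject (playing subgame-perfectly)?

Accept

Round 4 (partner 2 proposes): partner 1 gets 7 if talks fail, so partner 2 offers 7 and keeps 593.
Round 3 (partner 1 proposes): partner 2 can get 593 next round, worth 0.61 × 593 = 361.73 now; partner 1 offers that and keeps 238.27.
Round 2 (partner 2 proposes): partner 1 can get 238.27 next round, worth 0.41 × 238.27 = 97.6907 now, so partner 2 offers 97.6907, keeping 502.3093.
So by rejecting in round 1, partner 2 gets 502.3093 next round, worth 0.61 × 502.3093 = 306.408673 now.
Offer 315 ≥ 306.408673, so partner 2 accepts.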